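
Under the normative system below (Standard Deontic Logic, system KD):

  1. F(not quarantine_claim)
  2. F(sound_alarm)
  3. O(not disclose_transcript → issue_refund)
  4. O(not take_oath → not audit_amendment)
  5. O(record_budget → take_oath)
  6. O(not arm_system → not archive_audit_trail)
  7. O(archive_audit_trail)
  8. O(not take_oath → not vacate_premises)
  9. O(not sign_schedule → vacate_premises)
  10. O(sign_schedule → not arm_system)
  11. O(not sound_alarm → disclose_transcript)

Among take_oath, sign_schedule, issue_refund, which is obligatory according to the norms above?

From premise 7 we have O(archive_audit_trail).
Premise 6, O(not arm_system → not archive_audit_trail), contraposes to O(archive_audit_trail → arm_system); with O(archive_audit_trail) we get O(arm_system).
The contrapositive of premise 10 (O(sign_schedule → not arm_system)) is O(arm_system → not sign_schedule), and O(arm_system) is already established, so O(not sign_schedule).
Applying K to premise 9 (O(not sign_schedule → vacate_premises)) and O(not sign_schedule) yields O(vacate_premises).
Premise 8 is O(not take_oath → not vacate_premises); contrapositively O(vacate_premises → take_oath). Since O(vacate_premises) holds, K gives O(take_oath).
So O(take_oath) holds — take_oath is obligatory. None of the other listed options is made obligatory by any chain of premises.

take_oath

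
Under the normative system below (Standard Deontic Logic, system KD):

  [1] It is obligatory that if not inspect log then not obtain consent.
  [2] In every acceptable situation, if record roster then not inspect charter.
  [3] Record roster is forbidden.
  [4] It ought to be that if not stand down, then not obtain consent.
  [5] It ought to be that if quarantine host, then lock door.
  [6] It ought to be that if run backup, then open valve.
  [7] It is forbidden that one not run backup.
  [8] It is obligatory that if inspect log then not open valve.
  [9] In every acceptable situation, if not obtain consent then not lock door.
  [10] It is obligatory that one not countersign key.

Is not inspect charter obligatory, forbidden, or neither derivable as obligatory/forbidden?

Premise 2 is O(record_roster → ¬inspect_charter), but O(record_roster) is not derivable from the premises, so it does not yield O(¬inspect_charter).
No premise or chain of K-axiom applications forces O(¬inspect_charter), and none forces O(inspect_charter). So ¬inspect_charter is neither obligatory nor forbidden under these norms.

Neither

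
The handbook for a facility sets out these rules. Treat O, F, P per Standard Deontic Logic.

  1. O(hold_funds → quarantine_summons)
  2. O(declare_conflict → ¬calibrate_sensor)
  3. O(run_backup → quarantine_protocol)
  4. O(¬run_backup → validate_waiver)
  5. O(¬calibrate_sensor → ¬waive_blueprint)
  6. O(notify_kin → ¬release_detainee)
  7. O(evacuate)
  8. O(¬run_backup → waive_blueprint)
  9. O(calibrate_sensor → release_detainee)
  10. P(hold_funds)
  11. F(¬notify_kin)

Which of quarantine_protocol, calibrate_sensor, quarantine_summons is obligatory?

quarantine_protocol

Premise 11 is F(¬notify_kin), i.e. O(notify_kin).
Applying K to premise 6 (O(notify_kin → ¬release_detainee)) and O(notify_kin) yields O(¬release_detainee).
Premise 9 is O(calibrate_sensor → release_detainee); contrapositively O(¬release_detainee → ¬calibrate_sensor). Since O(¬release_detainee) holds, K gives O(¬calibrate_sensor).
With premise 5, O(¬calibrate_sensor → ¬waive_blueprint), the K-axiom yields O(¬waive_blueprint).
The contrapositive of premise 8 (O(¬run_backup → waive_blueprint)) is O(¬waive_blueprint → run_backup), and O(¬waive_blueprint) is already established, so O(run_backup).
Applying K to premise 3 (O(run_backup → quarantine_protocol)) and O(run_backup) yields O(quarantine_protocol).
So O(quarantine_protocol) holds — quarantine_protocol is obligatory. None of the other listed options is made obligatory by any chain of premises.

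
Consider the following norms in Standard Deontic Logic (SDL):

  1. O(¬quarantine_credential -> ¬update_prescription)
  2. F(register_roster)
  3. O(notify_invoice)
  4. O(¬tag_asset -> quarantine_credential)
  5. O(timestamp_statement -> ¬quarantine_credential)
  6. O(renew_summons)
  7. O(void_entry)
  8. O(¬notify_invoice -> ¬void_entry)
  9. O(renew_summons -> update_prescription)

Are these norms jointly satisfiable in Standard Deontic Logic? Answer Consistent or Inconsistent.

Consistent

Premise 8 is O(¬notify_invoice -> ¬void_entry), but O(¬notify_invoice) is not derivable from the premises, so it does not yield O(¬void_entry).
So O(¬void_entry) is not derivable, and the apparent clash with O(void_entry) does not arise.
A world satisfying every obligation exists (e.g. notify_invoice=true, quarantine_credential=true, register_roster=false, renew_summons=true, tag_asset=false, timestamp_statement=false, update_prescription=true, void_entry=true); no atom is both obligatory and forbidden, so the set is consistent.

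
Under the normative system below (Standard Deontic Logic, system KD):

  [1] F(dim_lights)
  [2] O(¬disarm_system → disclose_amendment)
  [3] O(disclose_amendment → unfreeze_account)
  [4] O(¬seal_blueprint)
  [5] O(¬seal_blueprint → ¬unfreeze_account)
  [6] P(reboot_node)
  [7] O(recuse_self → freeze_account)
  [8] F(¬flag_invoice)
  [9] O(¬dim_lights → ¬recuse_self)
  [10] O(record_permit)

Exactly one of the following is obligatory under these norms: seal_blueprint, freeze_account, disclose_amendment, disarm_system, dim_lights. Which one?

Premise 4 states O(¬seal_blueprint) outright.
Applying K to premise 5 (O(¬seal_blueprint → ¬unfreeze_account)) and O(¬seal_blueprint) yields O(¬unfreeze_account).
Premise 3 is O(disclose_amendment → unfreeze_account); contrapositively O(¬unfreeze_account → ¬disclose_amendment). Since O(¬unfreeze_account) holds, K gives O(¬disclose_amendment).
Premise 2, O(¬disarm_system → disclose_amendment), contraposes to O(¬disclose_amendment → disarm_system); with O(¬disclose_amendment) we get O(disarm_system).
So O(disarm_system) holds — disarm_system is obligatory. None of the other listed options is made obligatory by any chain of premises.

disarm_system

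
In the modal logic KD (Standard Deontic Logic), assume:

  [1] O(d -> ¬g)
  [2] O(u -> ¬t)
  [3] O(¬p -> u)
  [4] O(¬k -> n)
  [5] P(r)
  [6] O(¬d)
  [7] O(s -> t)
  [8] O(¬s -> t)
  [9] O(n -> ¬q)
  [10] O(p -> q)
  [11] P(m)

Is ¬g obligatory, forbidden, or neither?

Premise 1 is O(d -> ¬g), but O(d) is not derivable from the premises, so it does not yield O(¬g).
No premise or chain of K-axiom applications forces O(¬g), and none forces O(g). So ¬g is neither obligatory nor forbidden under these norms.

Neither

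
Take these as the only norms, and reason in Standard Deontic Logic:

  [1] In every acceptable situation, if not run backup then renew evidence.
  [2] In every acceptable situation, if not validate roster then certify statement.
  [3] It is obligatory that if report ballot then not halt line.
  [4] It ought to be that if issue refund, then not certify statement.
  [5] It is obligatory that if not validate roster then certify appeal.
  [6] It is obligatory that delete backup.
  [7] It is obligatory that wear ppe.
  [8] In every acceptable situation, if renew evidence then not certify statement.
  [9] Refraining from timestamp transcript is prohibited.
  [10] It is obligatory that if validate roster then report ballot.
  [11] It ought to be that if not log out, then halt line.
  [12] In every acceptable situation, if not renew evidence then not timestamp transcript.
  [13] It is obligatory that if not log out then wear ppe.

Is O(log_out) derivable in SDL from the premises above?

Yes

Premise 9, F(¬timestamp_transcript), is equivalent to O(timestamp_transcript).
Premise 12, O(¬renew_evidence → ¬timestamp_transcript), contraposes to O(timestamp_transcript → renew_evidence); with O(timestamp_transcript) we get O(renew_evidence).
From O(renew_evidence) and premise 8, O(renew_evidence → ¬certify_statement), we obtain O(¬certify_statement).
The contrapositive of premise 2 (O(¬validate_roster → certify_statement)) is O(¬certify_statement → validate_roster), and O(¬certify_statement) is already established, so O(validate_roster).
Applying K to premise 10 (O(validate_roster → report_ballot)) and O(validate_roster) yields O(report_ballot).
Applying K to premise 3 (O(report_ballot → ¬halt_line)) and O(report_ballot) yields O(¬halt_line).
Premise 11 is O(¬log_out → halt_line); contrapositively O(¬halt_line → log_out). Since O(¬halt_line) holds, K gives O(log_out).
Premises 1, 4, 5, 6, 7, 13 do not contribute to this derivation.
So O(log_out) follows.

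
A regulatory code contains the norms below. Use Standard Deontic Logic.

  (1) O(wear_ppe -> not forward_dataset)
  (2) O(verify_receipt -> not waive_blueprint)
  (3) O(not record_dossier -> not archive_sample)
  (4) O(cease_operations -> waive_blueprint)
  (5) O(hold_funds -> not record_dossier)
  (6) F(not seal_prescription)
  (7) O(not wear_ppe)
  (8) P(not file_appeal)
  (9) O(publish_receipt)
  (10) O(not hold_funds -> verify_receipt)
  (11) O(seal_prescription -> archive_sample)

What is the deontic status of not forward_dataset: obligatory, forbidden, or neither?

Neither

Premise 1 is O(wear_ppe -> not forward_dataset), but O(wear_ppe) is not derivable from the premises, so it does not yield O(not forward_dataset).
No premise or chain of K-axiom applications forces O(not forward_dataset), and none forces O(forward_dataset). So not forward_dataset is neither obligatory nor forbidden under these norms.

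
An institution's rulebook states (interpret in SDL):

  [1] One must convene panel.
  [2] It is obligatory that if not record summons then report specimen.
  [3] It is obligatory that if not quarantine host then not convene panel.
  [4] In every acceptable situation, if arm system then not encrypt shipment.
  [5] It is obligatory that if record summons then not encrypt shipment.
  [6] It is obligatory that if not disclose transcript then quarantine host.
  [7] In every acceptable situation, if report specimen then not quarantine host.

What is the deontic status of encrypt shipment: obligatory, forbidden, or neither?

Premise 1 gives O(convene_panel).
The contrapositive of premise 3 (O(¬quarantine_host → ¬convene_panel)) is O(convene_panel → quarantine_host), and O(convene_panel) is already established, so O(quarantine_host).
Premise 7 is O(report_specimen → ¬quarantine_host); contrapositively O(quarantine_host → ¬report_specimen). Since O(quarantine_host) holds, K gives O(¬report_specimen).
Premise 2, O(¬record_summons → report_specimen), contraposes to O(¬report_specimen → record_summons); with O(¬report_specimen) we get O(record_summons).
With premise 5, O(record_summons → ¬encrypt_shipment), the K-axiom yields O(¬encrypt_shipment).
Premises 4, 6 do not contribute to this derivation.
Thus O(¬encrypt_shipment), which is F(encrypt_shipment): encrypt_shipment is forbidden.

Forbidden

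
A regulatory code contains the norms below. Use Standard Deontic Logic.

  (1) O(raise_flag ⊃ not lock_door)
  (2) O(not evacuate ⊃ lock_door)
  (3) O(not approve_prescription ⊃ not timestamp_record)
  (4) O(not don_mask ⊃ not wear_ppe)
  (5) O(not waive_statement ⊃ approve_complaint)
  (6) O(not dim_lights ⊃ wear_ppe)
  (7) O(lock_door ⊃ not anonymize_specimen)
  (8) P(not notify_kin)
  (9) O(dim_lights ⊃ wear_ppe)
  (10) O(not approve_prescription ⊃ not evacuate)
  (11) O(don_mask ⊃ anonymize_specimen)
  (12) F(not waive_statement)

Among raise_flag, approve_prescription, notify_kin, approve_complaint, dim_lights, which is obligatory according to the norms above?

approve_prescription

By case analysis on not dim_lights: premise 6 gives O(not dim_lights ⊃ wear_ppe) and premise 9 gives O(dim_lights ⊃ wear_ppe), so O(wear_ppe) either way.
Premise 4, O(not don_mask ⊃ not wear_ppe), contraposes to O(wear_ppe ⊃ don_mask); with O(wear_ppe) we get O(don_mask).
With premise 11, O(don_mask ⊃ anonymize_specimen), the K-axiom yields O(anonymize_specimen).
Premise 7 is O(lock_door ⊃ not anonymize_specimen); contrapositively O(anonymize_specimen ⊃ not lock_door). Since O(anonymize_specimen) holds, K gives O(not lock_door).
Premise 2, O(not evacuate ⊃ lock_door), contraposes to O(not lock_door ⊃ evacuate); with O(not lock_door) we get O(evacuate).
The contrapositive of premise 10 (O(not approve_prescription ⊃ not evacuate)) is O(evacuate ⊃ approve_prescription), and O(evacuate) is already established, so O(approve_prescription).
So O(approve_prescription) holds — approve_prescription is obligatory. None of the other listed options is made obligatory by any chain of premises.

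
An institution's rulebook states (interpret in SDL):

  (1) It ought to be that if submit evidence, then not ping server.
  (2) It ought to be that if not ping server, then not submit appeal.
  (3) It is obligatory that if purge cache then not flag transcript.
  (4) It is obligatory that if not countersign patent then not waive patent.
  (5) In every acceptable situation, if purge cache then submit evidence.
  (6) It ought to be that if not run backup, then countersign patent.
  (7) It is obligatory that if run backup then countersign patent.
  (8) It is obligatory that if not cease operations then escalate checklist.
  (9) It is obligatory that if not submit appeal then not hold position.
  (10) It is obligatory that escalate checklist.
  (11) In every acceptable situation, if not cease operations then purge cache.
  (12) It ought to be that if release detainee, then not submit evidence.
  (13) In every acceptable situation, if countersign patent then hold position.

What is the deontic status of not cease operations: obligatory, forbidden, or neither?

Premises 7 and 6 are O(run_backup → countersign_patent) and O(¬run_backup → countersign_patent); every ideal world satisfies run_backup or ¬run_backup, so in either case countersign_patent holds — hence O(countersign_patent).
Applying K to premise 13 (O(countersign_patent → hold_position)) and O(countersign_patent) yields O(hold_position).
The contrapositive of premise 9 (O(¬submit_appeal → ¬hold_position)) is O(hold_position → submit_appeal), and O(hold_position) is already established, so O(submit_appeal).
Premise 2, O(¬ping_server → ¬submit_appeal), contraposes to O(submit_appeal → ping_server); with O(submit_appeal) we get O(ping_server).
The contrapositive of premise 1 (O(submit_evidence → ¬ping_server)) is O(ping_server → ¬submit_evidence), and O(ping_server) is already established, so O(¬submit_evidence).
Premise 5, O(purge_cache → submit_evidence), contraposes to O(¬submit_evidence → ¬purge_cache); with O(¬submit_evidence) we get O(¬purge_cache).
The contrapositive of premise 11 (O(¬cease_operations → purge_cache)) is O(¬purge_cache → cease_operations), and O(¬purge_cache) is already established, so O(cease_operations).
Premises 3, 4, 8, 10, 12 do not contribute to this derivation.
Thus O(cease_operations), which is F(¬cease_operations): ¬cease_operations is forbidden.

Forbidden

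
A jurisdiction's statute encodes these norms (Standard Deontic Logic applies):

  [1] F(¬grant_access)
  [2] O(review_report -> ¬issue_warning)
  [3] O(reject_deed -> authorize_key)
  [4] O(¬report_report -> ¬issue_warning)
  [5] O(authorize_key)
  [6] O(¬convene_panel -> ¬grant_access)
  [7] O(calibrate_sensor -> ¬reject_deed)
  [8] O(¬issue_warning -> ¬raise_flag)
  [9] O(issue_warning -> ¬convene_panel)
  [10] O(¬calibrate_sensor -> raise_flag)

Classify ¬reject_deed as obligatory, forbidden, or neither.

F(¬grant_access) at premise 1 means O(grant_access).
Premise 6, O(¬convene_panel -> ¬grant_access), contraposes to O(grant_access -> convene_panel); with O(grant_access) we get O(convene_panel).
The contrapositive of premise 9 (O(issue_warning -> ¬convene_panel)) is O(convene_panel -> ¬issue_warning), and O(convene_panel) is already established, so O(¬issue_warning).
Applying K to premise 8 (O(¬issue_warning -> ¬raise_flag)) and O(¬issue_warning) yields O(¬raise_flag).
Premise 10 is O(¬calibrate_sensor -> raise_flag); contrapositively O(¬raise_flag -> calibrate_sensor). Since O(¬raise_flag) holds, K gives O(calibrate_sensor).
With premise 7, O(calibrate_sensor -> ¬reject_deed), the K-axiom yields O(¬reject_deed).
Premises 2, 3, 4, 5 do not contribute to this derivation.
Hence ¬reject_deed is obligatory.

Obligatory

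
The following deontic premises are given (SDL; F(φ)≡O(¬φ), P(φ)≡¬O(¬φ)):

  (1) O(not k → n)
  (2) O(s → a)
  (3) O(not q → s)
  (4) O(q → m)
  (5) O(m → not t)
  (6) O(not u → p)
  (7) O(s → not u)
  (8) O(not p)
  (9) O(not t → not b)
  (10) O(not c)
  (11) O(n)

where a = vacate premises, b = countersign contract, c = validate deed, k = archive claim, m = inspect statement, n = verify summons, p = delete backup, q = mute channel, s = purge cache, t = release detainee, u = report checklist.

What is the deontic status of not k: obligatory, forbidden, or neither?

Premise 1 is O(not k → n); even if O(n) held, inferring O(not k) would be affirming the consequent — invalid.
No premise or chain of K-axiom applications forces O(not k), and none forces O(k). So not k is neither obligatory nor forbidden under these norms.

Neither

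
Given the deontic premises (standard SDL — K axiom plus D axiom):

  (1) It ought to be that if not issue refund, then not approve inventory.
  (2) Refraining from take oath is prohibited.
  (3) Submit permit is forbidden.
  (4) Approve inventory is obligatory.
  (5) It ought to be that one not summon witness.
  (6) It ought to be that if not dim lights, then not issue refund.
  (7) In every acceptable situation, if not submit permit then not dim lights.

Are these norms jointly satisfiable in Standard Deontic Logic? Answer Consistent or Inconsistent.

From premise 4 we have O(approve_inventory).
Premise 1 is O(¬issue_refund → ¬approve_inventory); contrapositively O(approve_inventory → issue_refund). Since O(approve_inventory) holds, K gives O(issue_refund).
Premise 6 is O(¬dim_lights → ¬issue_refund); contrapositively O(issue_refund → dim_lights). Since O(issue_refund) holds, K gives O(dim_lights).
Premise 7 is O(¬submit_permit → ¬dim_lights); contrapositively O(dim_lights → submit_permit). Since O(dim_lights) holds, K gives O(submit_permit).
But premise 3, F(submit_permit), means O(¬submit_permit).
We now have both O(submit_permit) and O(¬submit_permit) — submit_permit is simultaneously obligatory and forbidden, violating the D-axiom.

Inconsistent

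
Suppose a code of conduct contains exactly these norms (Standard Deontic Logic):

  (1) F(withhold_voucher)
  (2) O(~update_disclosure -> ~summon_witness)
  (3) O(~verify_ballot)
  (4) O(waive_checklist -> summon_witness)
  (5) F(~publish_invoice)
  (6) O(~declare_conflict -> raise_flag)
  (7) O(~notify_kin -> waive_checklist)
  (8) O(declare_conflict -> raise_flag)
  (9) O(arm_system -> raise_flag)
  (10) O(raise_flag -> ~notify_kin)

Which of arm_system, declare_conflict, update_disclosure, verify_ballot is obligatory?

Premises 6 and 8 are O(~declare_conflict -> raise_flag) and O(declare_conflict -> raise_flag); every ideal world satisfies ~declare_conflict or declare_conflict, so in either case raise_flag holds — hence O(raise_flag).
With premise 10, O(raise_flag -> ~notify_kin), the K-axiom yields O(~notify_kin).
Applying K to premise 7 (O(~notify_kin -> waive_checklist)) and O(~notify_kin) yields O(waive_checklist).
Applying K to premise 4 (O(waive_checklist -> summon_witness)) and O(waive_checklist) yields O(summon_witness).
Premise 2 is O(~update_disclosure -> ~summon_witness); contrapositively O(summon_witness -> update_disclosure). Since O(summon_witness) holds, K gives O(update_disclosure).
So O(update_disclosure) holds — update_disclosure is obligatory. None of the other listed options is made obligatory by any chain of premises.

update_disclosure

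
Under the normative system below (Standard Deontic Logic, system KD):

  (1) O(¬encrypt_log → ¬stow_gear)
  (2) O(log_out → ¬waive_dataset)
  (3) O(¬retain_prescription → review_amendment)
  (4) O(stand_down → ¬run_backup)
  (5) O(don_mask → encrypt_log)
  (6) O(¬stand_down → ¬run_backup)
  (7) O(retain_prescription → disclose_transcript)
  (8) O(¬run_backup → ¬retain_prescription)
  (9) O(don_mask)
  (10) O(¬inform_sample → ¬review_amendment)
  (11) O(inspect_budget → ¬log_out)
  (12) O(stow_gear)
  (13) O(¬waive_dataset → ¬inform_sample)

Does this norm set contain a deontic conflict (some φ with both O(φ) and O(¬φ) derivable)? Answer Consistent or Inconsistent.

Premise 1 is O(¬encrypt_log → ¬stow_gear), but O(¬encrypt_log) is not derivable from the premises, so it does not yield O(¬stow_gear).
So O(¬stow_gear) is not derivable, and the apparent clash with O(stow_gear) does not arise.
A world satisfying every obligation exists (e.g. disclose_transcript=false, don_mask=true, encrypt_log=true, inform_sample=true, inspect_budget=false, log_out=false, retain_prescription=false, review_amendment=true, run_backup=false, stand_down=false, stow_gear=true, waive_dataset=true); no atom is both obligatory and forbidden, so the set is consistent.

Consistent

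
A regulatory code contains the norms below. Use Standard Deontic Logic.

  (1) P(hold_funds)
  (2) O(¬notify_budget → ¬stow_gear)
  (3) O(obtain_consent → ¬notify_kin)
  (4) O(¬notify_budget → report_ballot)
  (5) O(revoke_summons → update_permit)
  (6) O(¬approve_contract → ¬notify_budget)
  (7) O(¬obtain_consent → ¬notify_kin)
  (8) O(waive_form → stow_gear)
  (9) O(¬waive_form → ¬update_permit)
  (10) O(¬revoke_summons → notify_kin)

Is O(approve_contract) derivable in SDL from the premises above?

Premises 3 and 7 cover both cases: O(obtain_consent → ¬notify_kin) and O(¬obtain_consent → ¬notify_kin). Since obtain_consent ∨ ¬obtain_consent is a tautology, O(¬notify_kin) follows.
Premise 10 is O(¬revoke_summons → notify_kin); contrapositively O(¬notify_kin → revoke_summons). Since O(¬notify_kin) holds, K gives O(revoke_summons).
With premise 5, O(revoke_summons → update_permit), the K-axiom yields O(update_permit).
The contrapositive of premise 9 (O(¬waive_form → ¬update_permit)) is O(update_permit → waive_form), and O(update_permit) is already established, so O(waive_form).
From O(waive_form) and premise 8, O(waive_form → stow_gear), we obtain O(stow_gear).
Premise 2 is O(¬notify_budget → ¬stow_gear); contrapositively O(stow_gear → notify_budget). Since O(stow_gear) holds, K gives O(notify_budget).
The contrapositive of premise 6 (O(¬approve_contract → ¬notify_budget)) is O(notify_budget → approve_contract), and O(notify_budget) is already established, so O(approve_contract).
Premises 1, 4 do not contribute to this derivation.
So O(approve_contract) follows.

Yes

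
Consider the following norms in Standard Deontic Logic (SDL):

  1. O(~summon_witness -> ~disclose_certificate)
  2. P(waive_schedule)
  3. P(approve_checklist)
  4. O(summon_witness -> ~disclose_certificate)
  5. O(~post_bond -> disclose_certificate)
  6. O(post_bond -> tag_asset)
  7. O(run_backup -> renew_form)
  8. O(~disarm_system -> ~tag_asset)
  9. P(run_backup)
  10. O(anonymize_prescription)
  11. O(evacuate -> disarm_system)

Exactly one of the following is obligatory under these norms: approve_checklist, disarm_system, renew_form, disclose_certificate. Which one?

Premises 4 and 1 cover both cases: O(summon_witness -> ~disclose_certificate) and O(~summon_witness -> ~disclose_certificate). Since summon_witness ∨ ~summon_witness is a tautology, O(~disclose_certificate) follows.
Premise 5 is O(~post_bond -> disclose_certificate); contrapositively O(~disclose_certificate -> post_bond). Since O(~disclose_certificate) holds, K gives O(post_bond).
Premise 6 is O(post_bond -> tag_asset); since O(post_bond), deontic closure gives O(tag_asset).
Premise 8 is O(~disarm_system -> ~tag_asset); contrapositively O(tag_asset -> disarm_system). Since O(tag_asset) holds, K gives O(disarm_system).
So O(disarm_system) holds — disarm_system is obligatory. None of the other listed options is made obligatory by any chain of premises.

disarm_system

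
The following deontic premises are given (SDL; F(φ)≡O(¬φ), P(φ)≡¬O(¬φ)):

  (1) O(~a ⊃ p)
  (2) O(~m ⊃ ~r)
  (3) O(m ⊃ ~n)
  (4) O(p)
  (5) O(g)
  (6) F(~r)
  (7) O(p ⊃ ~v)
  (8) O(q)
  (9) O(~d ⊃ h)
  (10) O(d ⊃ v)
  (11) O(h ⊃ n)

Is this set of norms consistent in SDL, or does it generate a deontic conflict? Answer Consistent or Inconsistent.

Inconsistent

Premise 4 gives O(p).
With premise 7, O(p ⊃ ~v), the K-axiom yields O(~v).
The contrapositive of premise 10 (O(d ⊃ v)) is O(~v ⊃ ~d), and O(~v) is already established, so O(~d).
Applying K to premise 9 (O(~d ⊃ h)) and O(~d) yields O(h).
Premise 11 is O(h ⊃ n); since O(h), deontic closure gives O(n).
Premise 3 is O(m ⊃ ~n); contrapositively O(n ⊃ ~m). Since O(n) holds, K gives O(~m).
From O(~m) and premise 2, O(~m ⊃ ~r), we obtain O(~r).
But premise 6, F(~r), means O(r).
We now have both O(~r) and O(r) — r is simultaneously obligatory and forbidden, violating the D-axiom.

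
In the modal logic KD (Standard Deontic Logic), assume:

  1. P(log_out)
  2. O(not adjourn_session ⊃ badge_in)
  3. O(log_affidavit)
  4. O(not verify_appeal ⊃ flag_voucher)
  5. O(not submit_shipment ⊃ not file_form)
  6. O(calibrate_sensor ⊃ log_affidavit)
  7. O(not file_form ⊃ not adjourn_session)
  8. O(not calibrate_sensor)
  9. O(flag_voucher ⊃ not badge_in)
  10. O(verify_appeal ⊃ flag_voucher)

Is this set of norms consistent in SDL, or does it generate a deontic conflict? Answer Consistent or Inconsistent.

Consistent

Premise 6 is O(calibrate_sensor ⊃ log_affidavit); even if O(log_affidavit) held, inferring O(calibrate_sensor) would be affirming the consequent — invalid.
So O(calibrate_sensor) is not derivable, and the apparent clash with O(not calibrate_sensor) does not arise.
A world satisfying every obligation exists (e.g. adjourn_session=true, badge_in=false, calibrate_sensor=false, file_form=true, flag_voucher=true, log_affidavit=true, log_out=false, submit_shipment=true, verify_appeal=false); no atom is both obligatory and forbidden, so the set is consistent.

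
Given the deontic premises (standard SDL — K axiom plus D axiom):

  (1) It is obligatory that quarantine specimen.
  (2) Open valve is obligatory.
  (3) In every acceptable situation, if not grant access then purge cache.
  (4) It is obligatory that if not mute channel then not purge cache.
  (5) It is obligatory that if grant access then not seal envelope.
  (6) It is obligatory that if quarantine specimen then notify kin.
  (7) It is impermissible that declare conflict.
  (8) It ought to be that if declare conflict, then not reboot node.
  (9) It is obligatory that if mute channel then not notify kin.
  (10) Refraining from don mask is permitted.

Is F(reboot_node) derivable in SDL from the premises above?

Premise 8 is O(declare_conflict → ¬reboot_node), but O(declare_conflict) is not derivable from the premises, so it does not yield O(¬reboot_node).
No other premise forces O(¬reboot_node). An ideal world satisfying every premise can still have reboot_node true, so F(reboot_node) is not derivable.

No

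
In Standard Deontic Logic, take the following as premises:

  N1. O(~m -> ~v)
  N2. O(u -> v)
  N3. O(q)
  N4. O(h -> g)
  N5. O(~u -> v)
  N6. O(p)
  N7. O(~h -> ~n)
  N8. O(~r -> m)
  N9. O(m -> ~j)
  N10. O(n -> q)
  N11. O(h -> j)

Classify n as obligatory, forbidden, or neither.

Forbidden

Premises 2 and 5 are O(u -> v) and O(~u -> v); every ideal world satisfies u or ~u, so in either case v holds — hence O(v).
Premise 1 is O(~m -> ~v); contrapositively O(v -> m). Since O(v) holds, K gives O(m).
With premise 9, O(m -> ~j), the K-axiom yields O(~j).
Premise 11 is O(h -> j); contrapositively O(~j -> ~h). Since O(~j) holds, K gives O(~h).
Applying K to premise 7 (O(~h -> ~n)) and O(~h) yields O(~n).
Premises 3, 4, 6, 8, 10 do not contribute to this derivation.
Thus O(~n), which is F(n): n is forbidden.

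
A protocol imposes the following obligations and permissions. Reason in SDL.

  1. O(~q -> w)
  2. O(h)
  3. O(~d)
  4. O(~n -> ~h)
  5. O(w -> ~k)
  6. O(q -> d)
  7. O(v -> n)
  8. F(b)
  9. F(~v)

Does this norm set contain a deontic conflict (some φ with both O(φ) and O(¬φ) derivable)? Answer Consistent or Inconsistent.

Consistent

Premise 4 is O(~n -> ~h), but O(~n) is not derivable from the premises, so it does not yield O(~h).
So O(~h) is not derivable, and the apparent clash with O(h) does not arise.
A world satisfying every obligation exists (e.g. b=false, d=false, h=true, k=false, n=true, q=false, v=true, w=true); no atom is both obligatory and forbidden, so the set is consistent.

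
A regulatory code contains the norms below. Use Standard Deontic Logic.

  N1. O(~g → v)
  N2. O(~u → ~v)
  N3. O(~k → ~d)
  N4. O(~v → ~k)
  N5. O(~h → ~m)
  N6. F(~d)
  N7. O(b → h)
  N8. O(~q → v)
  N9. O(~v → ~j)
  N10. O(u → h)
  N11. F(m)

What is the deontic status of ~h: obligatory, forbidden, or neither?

Premise 6, F(~d), is equivalent to O(d).
Premise 3, O(~k → ~d), contraposes to O(d → k); with O(d) we get O(k).
Premise 4 is O(~v → ~k); contrapositively O(k → v). Since O(k) holds, K gives O(v).
Premise 2 is O(~u → ~v); contrapositively O(v → u). Since O(v) holds, K gives O(u).
With premise 10, O(u → h), the K-axiom yields O(h).
Premises 1, 5, 7, 8, 9, 11 do not contribute to this derivation.
Thus O(h), which is F(~h): ~h is forbidden.

Forbidden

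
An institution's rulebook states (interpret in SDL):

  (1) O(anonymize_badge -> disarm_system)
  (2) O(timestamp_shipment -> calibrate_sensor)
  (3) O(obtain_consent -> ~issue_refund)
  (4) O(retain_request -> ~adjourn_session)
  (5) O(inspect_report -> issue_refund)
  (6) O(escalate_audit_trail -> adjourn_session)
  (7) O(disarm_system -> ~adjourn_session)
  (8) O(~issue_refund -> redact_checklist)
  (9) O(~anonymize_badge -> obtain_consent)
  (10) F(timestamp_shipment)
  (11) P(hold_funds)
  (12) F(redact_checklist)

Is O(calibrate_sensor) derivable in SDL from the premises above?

Premise 2 is O(timestamp_shipment -> calibrate_sensor), but O(timestamp_shipment) is not derivable from the premises, so it does not yield O(calibrate_sensor).
No other premise forces O(calibrate_sensor). An ideal world satisfying every premise can still have calibrate_sensor false, so O(calibrate_sensor) is not derivable.

No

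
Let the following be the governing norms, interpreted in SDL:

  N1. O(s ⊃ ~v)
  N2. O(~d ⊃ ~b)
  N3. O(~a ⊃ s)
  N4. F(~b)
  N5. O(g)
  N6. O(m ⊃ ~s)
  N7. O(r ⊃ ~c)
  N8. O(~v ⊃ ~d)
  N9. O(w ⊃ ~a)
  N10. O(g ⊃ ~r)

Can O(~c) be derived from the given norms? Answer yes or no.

Premise 7 is O(r ⊃ ~c), but O(r) is not derivable from the premises, so it does not yield O(~c).
No other premise forces O(~c). An ideal world satisfying every premise can still have ~c false, so O(~c) is not derivable.

No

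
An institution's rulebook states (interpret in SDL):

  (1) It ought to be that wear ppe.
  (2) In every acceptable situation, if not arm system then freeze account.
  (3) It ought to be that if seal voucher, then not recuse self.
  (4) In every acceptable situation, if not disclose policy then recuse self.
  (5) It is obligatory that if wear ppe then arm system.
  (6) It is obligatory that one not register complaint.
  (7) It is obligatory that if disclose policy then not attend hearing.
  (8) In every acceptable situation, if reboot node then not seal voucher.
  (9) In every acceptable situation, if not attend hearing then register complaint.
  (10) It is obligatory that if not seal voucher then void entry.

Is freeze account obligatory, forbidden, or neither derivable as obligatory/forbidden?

Premise 2 is O(¬arm_system → freeze_account), but O(¬arm_system) is not derivable from the premises, so it does not yield O(freeze_account).
No premise or chain of K-axiom applications forces O(freeze_account), and none forces O(¬freeze_account). So freeze_account is neither obligatory nor forbidden under these norms.

Neither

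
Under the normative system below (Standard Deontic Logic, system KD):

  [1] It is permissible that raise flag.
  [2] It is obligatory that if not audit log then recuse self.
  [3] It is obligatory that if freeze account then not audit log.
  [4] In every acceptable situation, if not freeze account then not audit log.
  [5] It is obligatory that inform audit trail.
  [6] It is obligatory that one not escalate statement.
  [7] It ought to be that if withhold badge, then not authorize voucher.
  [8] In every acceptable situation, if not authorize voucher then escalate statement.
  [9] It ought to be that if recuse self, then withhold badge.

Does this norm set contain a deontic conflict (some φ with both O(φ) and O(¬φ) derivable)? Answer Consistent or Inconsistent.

By case analysis on ¬freeze_account: premise 4 gives O(¬freeze_account → ¬audit_log) and premise 3 gives O(freeze_account → ¬audit_log), so O(¬audit_log) either way.
From O(¬audit_log) and premise 2, O(¬audit_log → recuse_self), we obtain O(recuse_self).
Premise 9 is O(recuse_self → withhold_badge); since O(recuse_self), deontic closure gives O(withhold_badge).
From O(withhold_badge) and premise 7, O(withhold_badge → ¬authorize_voucher), we obtain O(¬authorize_voucher).
Premise 8 is O(¬authorize_voucher → escalate_statement); since O(¬authorize_voucher), deontic closure gives O(escalate_statement).
Yet premise 6 states O(¬escalate_statement).
We now have both O(escalate_statement) and O(¬escalate_statement) — escalate_statement is simultaneously obligatory and forbidden, violating the D-axiom.

Inconsistent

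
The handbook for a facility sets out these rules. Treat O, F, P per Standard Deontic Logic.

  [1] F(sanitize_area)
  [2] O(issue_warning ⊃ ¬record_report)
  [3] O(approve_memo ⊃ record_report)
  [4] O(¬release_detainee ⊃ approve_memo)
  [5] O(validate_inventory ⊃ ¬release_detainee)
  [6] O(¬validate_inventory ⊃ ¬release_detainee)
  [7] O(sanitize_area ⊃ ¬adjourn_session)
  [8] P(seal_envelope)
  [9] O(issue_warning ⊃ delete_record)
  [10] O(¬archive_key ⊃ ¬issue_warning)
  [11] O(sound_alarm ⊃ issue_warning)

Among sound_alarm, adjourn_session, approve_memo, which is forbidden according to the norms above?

sound_alarm

By case analysis on validate_inventory: premise 5 gives O(validate_inventory ⊃ ¬release_detainee) and premise 6 gives O(¬validate_inventory ⊃ ¬release_detainee), so O(¬release_detainee) either way.
With premise 4, O(¬release_detainee ⊃ approve_memo), the K-axiom yields O(approve_memo).
With premise 3, O(approve_memo ⊃ record_report), the K-axiom yields O(record_report).
The contrapositive of premise 2 (O(issue_warning ⊃ ¬record_report)) is O(record_report ⊃ ¬issue_warning), and O(record_report) is already established, so O(¬issue_warning).
The contrapositive of premise 11 (O(sound_alarm ⊃ issue_warning)) is O(¬issue_warning ⊃ ¬sound_alarm), and O(¬issue_warning) is already established, so O(¬sound_alarm).
So O(¬sound_alarm) holds, i.e. sound_alarm is forbidden. None of the other listed options is forbidden under the premises.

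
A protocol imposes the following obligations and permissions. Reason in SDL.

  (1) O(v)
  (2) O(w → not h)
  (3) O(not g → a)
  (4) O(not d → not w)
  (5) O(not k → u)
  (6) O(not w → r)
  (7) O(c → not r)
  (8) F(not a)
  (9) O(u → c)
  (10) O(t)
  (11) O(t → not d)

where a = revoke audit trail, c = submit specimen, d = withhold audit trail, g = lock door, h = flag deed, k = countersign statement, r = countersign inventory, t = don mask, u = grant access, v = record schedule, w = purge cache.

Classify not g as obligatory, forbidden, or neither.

Premise 3 is O(not g → a); even if O(a) held, inferring O(not g) would be affirming the consequent — invalid.
No premise or chain of K-axiom applications forces O(not g), and none forces O(g). So not g is neither obligatory nor forbidden under these norms.

Neither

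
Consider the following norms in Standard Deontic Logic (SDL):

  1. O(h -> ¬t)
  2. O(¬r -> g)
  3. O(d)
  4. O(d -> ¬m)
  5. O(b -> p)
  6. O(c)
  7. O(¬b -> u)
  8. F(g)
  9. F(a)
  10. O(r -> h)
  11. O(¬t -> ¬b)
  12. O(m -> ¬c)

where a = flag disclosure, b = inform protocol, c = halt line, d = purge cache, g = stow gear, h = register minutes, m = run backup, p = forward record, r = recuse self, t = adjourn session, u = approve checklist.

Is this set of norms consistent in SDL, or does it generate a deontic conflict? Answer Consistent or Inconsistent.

Premise 12 is O(m -> ¬c), but O(m) is not derivable from the premises, so it does not yield O(¬c).
So O(¬c) is not derivable, and the apparent clash with O(c) does not arise.
A world satisfying every obligation exists (e.g. a=false, b=false, c=true, d=true, g=false, h=true, m=false, p=false, r=true, t=false, u=true); no atom is both obligatory and forbidden, so the set is consistent.

Consistent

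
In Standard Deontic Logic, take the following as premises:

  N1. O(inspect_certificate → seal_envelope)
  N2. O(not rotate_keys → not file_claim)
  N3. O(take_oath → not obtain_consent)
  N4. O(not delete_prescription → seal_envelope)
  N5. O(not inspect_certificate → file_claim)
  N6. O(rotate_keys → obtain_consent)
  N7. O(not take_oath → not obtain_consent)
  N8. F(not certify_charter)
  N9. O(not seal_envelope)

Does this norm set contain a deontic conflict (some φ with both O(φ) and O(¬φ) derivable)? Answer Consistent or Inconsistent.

Inconsistent

Premises 7 and 3 are O(not take_oath → not obtain_consent) and O(take_oath → not obtain_consent); every ideal world satisfies not take_oath or take_oath, so in either case not obtain_consent holds — hence O(not obtain_consent).
The contrapositive of premise 6 (O(rotate_keys → obtain_consent)) is O(not obtain_consent → not rotate_keys), and O(not obtain_consent) is already established, so O(not rotate_keys).
From O(not rotate_keys) and premise 2, O(not rotate_keys → not file_claim), we obtain O(not file_claim).
Premise 5 is O(not inspect_certificate → file_claim); contrapositively O(not file_claim → inspect_certificate). Since O(not file_claim) holds, K gives O(inspect_certificate).
Premise 1 is O(inspect_certificate → seal_envelope); since O(inspect_certificate), deontic closure gives O(seal_envelope).
But premise 9 directly asserts O(not seal_envelope).
We now have both O(seal_envelope) and O(not seal_envelope) — seal_envelope is simultaneously obligatory and forbidden, violating the D-axiom.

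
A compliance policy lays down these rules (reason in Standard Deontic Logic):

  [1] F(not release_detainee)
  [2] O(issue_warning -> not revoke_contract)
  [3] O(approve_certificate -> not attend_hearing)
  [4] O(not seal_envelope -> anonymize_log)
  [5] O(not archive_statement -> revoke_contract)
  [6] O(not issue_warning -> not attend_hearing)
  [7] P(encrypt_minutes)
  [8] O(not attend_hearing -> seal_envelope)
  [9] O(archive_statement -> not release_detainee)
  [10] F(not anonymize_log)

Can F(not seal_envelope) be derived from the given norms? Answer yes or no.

Yes

F(not release_detainee) at premise 1 means O(release_detainee).
Premise 9 is O(archive_statement -> not release_detainee); contrapositively O(release_detainee -> not archive_statement). Since O(release_detainee) holds, K gives O(not archive_statement).
From O(not archive_statement) and premise 5, O(not archive_statement -> revoke_contract), we obtain O(revoke_contract).
Premise 2, O(issue_warning -> not revoke_contract), contraposes to O(revoke_contract -> not issue_warning); with O(revoke_contract) we get O(not issue_warning).
Premise 6 is O(not issue_warning -> not attend_hearing); since O(not issue_warning), deontic closure gives O(not attend_hearing).
Premise 8 is O(not attend_hearing -> seal_envelope); since O(not attend_hearing), deontic closure gives O(seal_envelope).
Premises 3, 4, 7, 10 do not contribute to this derivation.
So O(seal_envelope) holds, i.e. F(not seal_envelope). The claim follows.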